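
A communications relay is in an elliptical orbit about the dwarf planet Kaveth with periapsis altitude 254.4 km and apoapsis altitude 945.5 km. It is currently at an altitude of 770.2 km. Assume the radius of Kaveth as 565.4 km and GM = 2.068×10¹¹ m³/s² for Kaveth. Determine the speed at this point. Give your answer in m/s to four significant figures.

v ≈ 363.6 m/s

r_p = 565.4 + 254.4 = 819.80 km = 8.1980×10⁵ m.
r_a = 565.4 + 945.5 = 1510.9 km = 1.5109×10⁶ m.
r = 565.4 + 770.2 = 1335.6 km = 1.336×10⁶ m.
Semi-major axis a = (r_p + r_a)/2 = 1165.3 km = 1.165×10⁶ m.
Vis-viva: v² = μ(2/r − 1/a) = 2.068×10¹¹ × (1.497×10⁻⁶ − 8.581×10⁻⁷) = 1.322×10⁵ m²/s².
v = 363.6 m/s.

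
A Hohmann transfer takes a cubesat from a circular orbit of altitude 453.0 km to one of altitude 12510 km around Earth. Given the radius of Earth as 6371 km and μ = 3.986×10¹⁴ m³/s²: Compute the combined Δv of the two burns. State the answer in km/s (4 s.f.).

Δv_total ≈ 2.867 km/s

r₁ = 6371 + 453.0 = 6824.0 km = 6.8240×10⁶ m.
r₂ = 6371 + 12510 = 18881 km = 1.8881×10⁷ m.
Transfer ellipse a_t = (r₁ + r₂)/2 = 1.285×10⁷ m.
At r₁: circular v_c1 = √(μ/r₁) = 7643 m/s; transfer-perigee v_p = √[μ(2/r₁ − 1/a_t)] = 9263 m/s.
Δv₁ = v_p − v_c1 = 1621 m/s.
At r₂: circular v_c2 = √(μ/r₂) = 4595 m/s; transfer-apogee v_a = √[μ(2/r₂ − 1/a_t)] = 3348 m/s.
Δv₂ = v_c2 − v_a = 1247 m/s.
Total Δv = Δv₁ + Δv₂ = 2867 m/s = 2.867 km/s.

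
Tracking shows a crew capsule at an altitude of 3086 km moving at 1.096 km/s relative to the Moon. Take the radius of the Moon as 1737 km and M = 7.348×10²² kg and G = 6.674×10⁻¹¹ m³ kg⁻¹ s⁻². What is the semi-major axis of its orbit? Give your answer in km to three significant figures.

a ≈ 5890 km

μ = GM = 6.674×10⁻¹¹ × 7.348×10²² = 4.904×10¹² m³/s².
r = 1737 + 3086 = 4823.0 km = 4.823×10⁶ m.
Specific orbital energy ε = v²/2 − μ/r = (1096)²/2 − 4.904×10¹²/4.823×10⁶ = -4.162×10⁵ J/kg.
Since ε = −μ/(2a), a = −μ/(2ε) = 5.891×10⁶ m = 5891.5 km.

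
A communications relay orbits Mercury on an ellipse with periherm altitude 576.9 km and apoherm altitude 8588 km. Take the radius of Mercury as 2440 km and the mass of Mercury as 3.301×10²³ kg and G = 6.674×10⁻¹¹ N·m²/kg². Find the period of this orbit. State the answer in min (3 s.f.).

μ = GM = 6.674×10⁻¹¹ × 3.301×10²³ = 2.203×10¹³ m³/s².
r_p = 2440 + 576.9 = 3016.9 km = 3.0169×10⁶ m.
r_a = 2440 + 8588 = 11028 km = 1.1028×10⁷ m.
Semi-major axis a = (r_p + r_a)/2 = (3016.9 + 11028)/2 = 7022.4 km = 7.022×10⁶ m.
By Kepler's third law T = 2π√(a³/μ) = 2π × 3.965×10³ = 2.491×10⁴ s.
= 415.2 min.

T ≈ 415 min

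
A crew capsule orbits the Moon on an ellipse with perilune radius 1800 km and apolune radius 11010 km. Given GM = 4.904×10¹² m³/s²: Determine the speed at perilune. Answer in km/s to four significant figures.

Semi-major axis a = (r_p + r_a)/2 = 6405.0 km = 6.405×10⁶ m.
Vis-viva: v² = μ(2/r − 1/a) = 4.904×10¹² × (1.111×10⁻⁶ − 1.561×10⁻⁷) = 4.683×10⁶ m²/s².
v = 2164 m/s = 2.164 km/s.

v ≈ 2.164 km/s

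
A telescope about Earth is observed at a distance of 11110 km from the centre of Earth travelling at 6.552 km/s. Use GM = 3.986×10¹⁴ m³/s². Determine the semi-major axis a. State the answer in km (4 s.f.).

a ≈ 13830 km

r = 1.111×10⁷ m.
Specific orbital energy ε = v²/2 − μ/r = (6552)²/2 − 3.986×10¹⁴/1.111×10⁷ = -1.441×10⁷ J/kg.
Since ε = −μ/(2a), a = −μ/(2ε) = 1.383×10⁷ m = 13828 km.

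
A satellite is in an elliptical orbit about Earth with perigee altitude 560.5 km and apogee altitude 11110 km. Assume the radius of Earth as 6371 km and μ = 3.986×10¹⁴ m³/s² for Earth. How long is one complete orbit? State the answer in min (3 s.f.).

T ≈ 224 min

r_p = 6371 + 560.5 = 6931.5 km = 6.9315×10⁶ m.
r_a = 6371 + 11110 = 17481 km = 1.7481×10⁷ m.
Semi-major axis a = (r_p + r_a)/2 = (6931.5 + 17481)/2 = 12206 km = 1.221×10⁷ m.
By Kepler's third law T = 2π√(a³/μ) = 2π × 2.136×10³ = 1.342×10⁴ s.
= 223.7 min.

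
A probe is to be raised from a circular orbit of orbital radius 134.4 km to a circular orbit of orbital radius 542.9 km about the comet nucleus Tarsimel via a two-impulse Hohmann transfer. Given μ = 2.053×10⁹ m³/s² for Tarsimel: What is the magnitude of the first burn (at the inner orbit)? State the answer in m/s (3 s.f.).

r₁ = 134.4 km = 1.344×10⁵ m.
r₂ = 542.9 km = 5.429×10⁵ m.
Transfer ellipse a_t = (r₁ + r₂)/2 = 3.386×10⁵ m.
At r₁: circular v_c1 = √(μ/r₁) = 123.6 m/s; transfer-periapsis v_p = √[μ(2/r₁ − 1/a_t)] = 156.5 m/s.
Δv₁ = v_p − v_c1 = 32.89 m/s.

Δv ≈ 32.9 m/s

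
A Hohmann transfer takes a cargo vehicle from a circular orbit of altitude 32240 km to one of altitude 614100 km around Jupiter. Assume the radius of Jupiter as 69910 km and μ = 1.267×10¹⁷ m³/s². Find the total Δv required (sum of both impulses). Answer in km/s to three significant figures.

r₁ = 69910 + 32240 = 102150 km = 1.0215×10⁸ m.
r₂ = 69910 + 614100 = 684010 km = 6.8401×10⁸ m.
Transfer ellipse a_t = (r₁ + r₂)/2 = 3.931×10⁸ m.
At r₁: circular v_c1 = √(μ/r₁) = 35220 m/s; transfer-perijove v_p = √[μ(2/r₁ − 1/a_t)] = 46460 m/s.
Δv₁ = v_p − v_c1 = 11240 m/s.
At r₂: circular v_c2 = √(μ/r₂) = 13610 m/s; transfer-apojove v_a = √[μ(2/r₂ − 1/a_t)] = 6938 m/s.
Δv₂ = v_c2 − v_a = 6672 m/s.
Total Δv = Δv₁ + Δv₂ = 17910 m/s = 17.91 km/s.

Δv_total ≈ 17.9 km/s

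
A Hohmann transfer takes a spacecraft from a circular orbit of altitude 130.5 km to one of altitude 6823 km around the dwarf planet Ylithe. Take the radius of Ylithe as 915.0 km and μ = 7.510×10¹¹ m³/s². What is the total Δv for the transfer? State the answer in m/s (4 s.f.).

r₁ = 915.0 + 130.5 = 1045.5 km = 1.0455×10⁶ m.
r₂ = 915.0 + 6823 = 7738.0 km = 7.7380×10⁶ m.
Transfer ellipse a_t = (r₁ + r₂)/2 = 4.392×10⁶ m.
At r₁: circular v_c1 = √(μ/r₁) = 847.5 m/s; transfer-periapsis v_p = √[μ(2/r₁ − 1/a_t)] = 1125 m/s.
Δv₁ = v_p − v_c1 = 277.5 m/s.
At r₂: circular v_c2 = √(μ/r₂) = 311.5 m/s; transfer-apoapsis v_a = √[μ(2/r₂ − 1/a_t)] = 152.0 m/s.
Δv₂ = v_c2 − v_a = 159.5 m/s.
Total Δv = Δv₁ + Δv₂ = 437.0 m/s.

Δv_total ≈ 437.0 m/s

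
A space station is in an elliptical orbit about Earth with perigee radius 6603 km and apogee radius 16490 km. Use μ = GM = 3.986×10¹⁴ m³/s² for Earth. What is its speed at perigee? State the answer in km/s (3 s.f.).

Semi-major axis a = (r_p + r_a)/2 = 11546 km = 1.155×10⁷ m.
Vis-viva: v² = μ(2/r − 1/a) = 3.986×10¹⁴ × (3.029×10⁻⁷ − 8.661×10⁻⁸) = 8.621×10⁷ m²/s².
v = 9285 m/s = 9.285 km/s.

v ≈ 9.29 km/s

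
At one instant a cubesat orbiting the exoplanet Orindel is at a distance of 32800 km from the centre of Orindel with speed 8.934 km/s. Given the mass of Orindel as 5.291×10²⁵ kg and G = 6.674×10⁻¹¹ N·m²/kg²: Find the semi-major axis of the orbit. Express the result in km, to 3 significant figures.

μ = GM = 6.674×10⁻¹¹ × 5.291×10²⁵ = 3.531×10¹⁵ m³/s².
r = 3.280×10⁷ m.
Specific orbital energy ε = v²/2 − μ/r = (8934)²/2 − 3.531×10¹⁵/3.280×10⁷ = -6.775×10⁷ J/kg.
Since ε = −μ/(2a), a = −μ/(2ε) = 2.606×10⁷ m = 26060 km.

a ≈ 26100 km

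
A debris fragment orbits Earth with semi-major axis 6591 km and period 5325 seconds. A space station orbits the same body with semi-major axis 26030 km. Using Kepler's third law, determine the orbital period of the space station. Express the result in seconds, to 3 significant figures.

T₂ ≈ 41800 seconds

Kepler's third law: T² ∝ a³, so T₂ = T₁ (a₂/a₁)^(3/2).
a₂/a₁ = 3.949, (a₂/a₁)^(3/2) = 7.848.
T₂ = 5325 × 7.848 = 41790 seconds.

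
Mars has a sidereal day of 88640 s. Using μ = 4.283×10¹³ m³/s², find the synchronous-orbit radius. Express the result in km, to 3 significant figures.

r_sync ≈ 20400 km

A synchronous orbit has period T, so by Kepler's third law a = (μT²/4π²)^(1/3).
μT²/4π² = 4.283×10¹³ × (8.864×10⁴)² / 39.48 = 8.524×10²¹ m³.
a = 2.043×10⁷ m = 20428 km.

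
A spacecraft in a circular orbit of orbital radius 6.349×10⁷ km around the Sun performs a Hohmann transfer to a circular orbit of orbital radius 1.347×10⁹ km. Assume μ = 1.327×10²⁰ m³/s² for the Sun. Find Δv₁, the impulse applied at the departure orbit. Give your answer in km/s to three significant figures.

Δv ≈ 17.5 km/s

r₁ = 6.349×10⁷ km = 6.349×10¹⁰ m.
r₂ = 1.347×10⁹ km = 1.347×10¹² m.
Transfer ellipse a_t = (r₁ + r₂)/2 = 7.052×10¹¹ m.
At r₁: circular v_c1 = √(μ/r₁) = 45720 m/s; transfer-perihelion v_p = √[μ(2/r₁ − 1/a_t)] = 63180 m/s.
Δv₁ = v_p − v_c1 = 17460 m/s.
= 17.46 km/s.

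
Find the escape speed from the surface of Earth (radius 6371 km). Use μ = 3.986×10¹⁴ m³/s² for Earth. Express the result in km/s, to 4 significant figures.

v_esc ≈ 11.19 km/s

r = R = 6.371×10⁶ m.
Escape speed v_esc = √(2μ/r) = √(2 × 3.986×10¹⁴ / 6.371×10⁶) = √(1.251×10⁸) = 11190 m/s.
= 11.19 km/s.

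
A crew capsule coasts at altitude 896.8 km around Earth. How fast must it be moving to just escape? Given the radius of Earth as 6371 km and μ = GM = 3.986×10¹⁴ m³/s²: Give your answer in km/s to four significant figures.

r = 6371 + 896.8 = 7267.8 km = 7.2678×10⁶ m.
Escape speed v_esc = √(2μ/r) = √(2 × 3.986×10¹⁴ / 7.268×10⁶) = √(1.097×10⁸) = 10470 m/s.
= 10.47 km/s.

v_esc ≈ 10.47 km/s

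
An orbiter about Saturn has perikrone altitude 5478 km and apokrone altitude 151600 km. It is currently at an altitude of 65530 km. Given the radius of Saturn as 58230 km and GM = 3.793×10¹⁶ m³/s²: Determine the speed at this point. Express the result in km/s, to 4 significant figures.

r_p = 58230 + 5478 = 63708 km = 6.3708×10⁷ m.
r_a = 58230 + 151600 = 209830 km = 2.0983×10⁸ m.
r = 58230 + 65530 = 1.2376×10⁵ km = 1.238×10⁸ m.
Semi-major axis a = (r_p + r_a)/2 = 1.3677×10⁵ km = 1.368×10⁸ m.
Vis-viva: v² = μ(2/r − 1/a) = 3.793×10¹⁶ × (1.616×10⁻⁸ − 7.312×10⁻⁹) = 3.356×10⁸ m²/s².
v = 18320 m/s = 18.32 km/s.

v ≈ 18.32 km/s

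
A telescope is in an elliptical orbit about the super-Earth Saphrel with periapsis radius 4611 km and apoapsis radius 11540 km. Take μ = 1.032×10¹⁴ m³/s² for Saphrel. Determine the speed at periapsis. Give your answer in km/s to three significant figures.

Semi-major axis a = (r_p + r_a)/2 = 8075.5 km = 8.076×10⁶ m.
Vis-viva: v² = μ(2/r − 1/a) = 1.032×10¹⁴ × (4.337×10⁻⁷ − 1.238×10⁻⁷) = 3.198×10⁷ m²/s².
v = 5655 m/s = 5.655 km/s.

v ≈ 5.66 km/s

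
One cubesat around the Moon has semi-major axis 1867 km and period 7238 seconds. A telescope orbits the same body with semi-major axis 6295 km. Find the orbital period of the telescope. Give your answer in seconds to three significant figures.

T₂ ≈ 44800 seconds

Kepler's third law: T² ∝ a³, so T₂ = T₁ (a₂/a₁)^(3/2).
a₂/a₁ = 3.372, (a₂/a₁)^(3/2) = 6.191.
T₂ = 7238 × 6.191 = 44810 seconds.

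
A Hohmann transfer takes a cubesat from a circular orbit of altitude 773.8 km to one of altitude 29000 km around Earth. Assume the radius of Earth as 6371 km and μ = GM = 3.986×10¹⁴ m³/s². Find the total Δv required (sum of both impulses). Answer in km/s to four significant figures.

Δv_total ≈ 3.576 km/s

r₁ = 6371 + 773.8 = 7144.8 km = 7.1448×10⁶ m.
r₂ = 6371 + 29000 = 35371 km = 3.5371×10⁷ m.
Transfer ellipse a_t = (r₁ + r₂)/2 = 2.126×10⁷ m.
At r₁: circular v_c1 = √(μ/r₁) = 7469 m/s; transfer-perigee v_p = √[μ(2/r₁ − 1/a_t)] = 9635 m/s.
Δv₁ = v_p − v_c1 = 2165 m/s.
At r₂: circular v_c2 = √(μ/r₂) = 3357 m/s; transfer-apogee v_a = √[μ(2/r₂ − 1/a_t)] = 1946 m/s.
Δv₂ = v_c2 − v_a = 1411 m/s.
Total Δv = Δv₁ + Δv₂ = 3576 m/s = 3.576 km/s.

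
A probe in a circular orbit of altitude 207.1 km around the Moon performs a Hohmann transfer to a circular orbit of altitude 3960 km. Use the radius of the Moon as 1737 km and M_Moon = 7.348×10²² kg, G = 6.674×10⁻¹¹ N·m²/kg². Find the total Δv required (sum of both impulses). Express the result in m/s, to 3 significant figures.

μ = GM = 6.674×10⁻¹¹ × 7.348×10²² = 4.904×10¹² m³/s².
r₁ = 1737 + 207.1 = 1944.1 km = 1.9441×10⁶ m.
r₂ = 1737 + 3960 = 5697.0 km = 5.6970×10⁶ m.
Transfer ellipse a_t = (r₁ + r₂)/2 = 3.821×10⁶ m.
At r₁: circular v_c1 = √(μ/r₁) = 1588 m/s; transfer-perilune v_p = √[μ(2/r₁ − 1/a_t)] = 1939 m/s.
Δv₁ = v_p − v_c1 = 351.2 m/s.
At r₂: circular v_c2 = √(μ/r₂) = 927.8 m/s; transfer-apolune v_a = √[μ(2/r₂ − 1/a_t)] = 661.8 m/s.
Δv₂ = v_c2 − v_a = 266.0 m/s.
Total Δv = Δv₁ + Δv₂ = 617.2 m/s.

Δv_total ≈ 617 m/s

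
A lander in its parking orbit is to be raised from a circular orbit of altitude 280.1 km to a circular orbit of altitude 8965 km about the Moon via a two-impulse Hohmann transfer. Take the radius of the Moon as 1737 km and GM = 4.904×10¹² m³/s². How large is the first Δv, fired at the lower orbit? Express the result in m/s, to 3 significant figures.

Δv ≈ 463 m/s

r₁ = 1737 + 280.1 = 2017.1 km = 2.0171×10⁶ m.
r₂ = 1737 + 8965 = 10702 km = 1.0702×10⁷ m.
Transfer ellipse a_t = (r₁ + r₂)/2 = 6.360×10⁶ m.
At r₁: circular v_c1 = √(μ/r₁) = 1559 m/s; transfer-perilune v_p = √[μ(2/r₁ − 1/a_t)] = 2023 m/s.
Δv₁ = v_p − v_c1 = 463.5 m/s.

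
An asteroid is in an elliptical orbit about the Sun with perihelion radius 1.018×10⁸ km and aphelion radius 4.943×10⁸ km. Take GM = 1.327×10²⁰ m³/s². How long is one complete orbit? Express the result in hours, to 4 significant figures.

T ≈ 24650 hours

Semi-major axis a = (r_p + r_a)/2 = (1.0180×10⁸ + 4.9430×10⁸)/2 = 2.9805×10⁸ km = 2.980×10¹¹ m.
By Kepler's third law T = 2π√(a³/μ) = 2π × 1.413×10⁷ = 8.875×10⁷ s.
= 24650 hours.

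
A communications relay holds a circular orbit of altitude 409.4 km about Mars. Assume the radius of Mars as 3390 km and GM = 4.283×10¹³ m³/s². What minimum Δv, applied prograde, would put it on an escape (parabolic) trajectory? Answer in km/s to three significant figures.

Δv ≈ 1.39 km/s

r = 3390 + 409.4 = 3799.4 km = 3.7994×10⁶ m.
Circular speed v_c = √(μ/r) = 3358 m/s.
Escape speed v_esc = √(2μ/r) = √2 × v_c = 4748 m/s.
Δv = v_esc − v_c = 1391 m/s = 1.391 km/s.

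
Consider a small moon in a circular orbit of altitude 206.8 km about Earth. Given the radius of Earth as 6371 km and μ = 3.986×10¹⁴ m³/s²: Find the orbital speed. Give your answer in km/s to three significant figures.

v ≈ 7.78 km/s

r = 6371 + 206.8 = 6577.8 km = 6.5778×10⁶ m.
For a circular orbit v = √(μ/r) = √(3.986×10¹⁴ / 6.578×10⁶) = √(6.060×10⁷) = 7784 m/s.
That is 7.784 km/s.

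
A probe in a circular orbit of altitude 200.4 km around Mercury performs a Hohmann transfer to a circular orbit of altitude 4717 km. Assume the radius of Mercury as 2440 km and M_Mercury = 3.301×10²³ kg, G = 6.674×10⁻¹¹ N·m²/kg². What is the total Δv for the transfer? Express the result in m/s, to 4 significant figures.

μ = GM = 6.674×10⁻¹¹ × 3.301×10²³ = 2.203×10¹³ m³/s².
r₁ = 2440 + 200.4 = 2640.4 km = 2.6404×10⁶ m.
r₂ = 2440 + 4717 = 7157.0 km = 7.1570×10⁶ m.
Transfer ellipse a_t = (r₁ + r₂)/2 = 4.899×10⁶ m.
At r₁: circular v_c1 = √(μ/r₁) = 2889 m/s; transfer-periherm v_p = √[μ(2/r₁ − 1/a_t)] = 3491 m/s.
Δv₁ = v_p − v_c1 = 602.9 m/s.
At r₂: circular v_c2 = √(μ/r₂) = 1754 m/s; transfer-apoherm v_a = √[μ(2/r₂ − 1/a_t)] = 1288 m/s.
Δv₂ = v_c2 − v_a = 466.4 m/s.
Total Δv = Δv₁ + Δv₂ = 1069 m/s.

Δv_total ≈ 1069 m/s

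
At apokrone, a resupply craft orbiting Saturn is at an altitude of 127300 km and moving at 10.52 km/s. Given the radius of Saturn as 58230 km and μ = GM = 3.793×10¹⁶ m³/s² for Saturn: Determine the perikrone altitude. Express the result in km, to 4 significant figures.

perikrone altitude ≈ 10620 km

r_a = 58230 + 127300 = 1.8553×10⁵ km = 1.855×10⁸ m.
Specific energy ε = v²/2 − μ/r = -1.491×10⁸ J/kg, so a = −μ/(2ε) = 1.272×10⁸ m.
The apsides satisfy r_p + r_a = 2a, so the perikrone radius is 2a − r_a = 6.885×10⁷ m = 68853 km.
Perikrone altitude = 68853 − 58230 = 10623 km.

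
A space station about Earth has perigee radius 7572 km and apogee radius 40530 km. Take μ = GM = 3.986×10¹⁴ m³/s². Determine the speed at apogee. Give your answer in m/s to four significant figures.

v ≈ 1760 m/s

Semi-major axis a = (r_p + r_a)/2 = 24051 km = 2.405×10⁷ m.
Vis-viva: v² = μ(2/r − 1/a) = 3.986×10¹⁴ × (4.935×10⁻⁸ − 4.158×10⁻⁸) = 3.096×10⁶ m²/s².
v = 1760 m/s.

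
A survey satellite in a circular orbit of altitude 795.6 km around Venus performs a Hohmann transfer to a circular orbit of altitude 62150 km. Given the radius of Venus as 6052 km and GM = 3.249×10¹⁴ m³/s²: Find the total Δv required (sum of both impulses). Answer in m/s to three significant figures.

Δv_total ≈ 3650 m/s

r₁ = 6052 + 795.6 = 6847.6 km = 6.8476×10⁶ m.
r₂ = 6052 + 62150 = 68202 km = 6.8202×10⁷ m.
Transfer ellipse a_t = (r₁ + r₂)/2 = 3.752×10⁷ m.
At r₁: circular v_c1 = √(μ/r₁) = 6888 m/s; transfer-periapsis v_p = √[μ(2/r₁ − 1/a_t)] = 9286 m/s.
Δv₁ = v_p − v_c1 = 2398 m/s.
At r₂: circular v_c2 = √(μ/r₂) = 2183 m/s; transfer-apoapsis v_a = √[μ(2/r₂ − 1/a_t)] = 932.4 m/s.
Δv₂ = v_c2 − v_a = 1250 m/s.
Total Δv = Δv₁ + Δv₂ = 3648 m/s.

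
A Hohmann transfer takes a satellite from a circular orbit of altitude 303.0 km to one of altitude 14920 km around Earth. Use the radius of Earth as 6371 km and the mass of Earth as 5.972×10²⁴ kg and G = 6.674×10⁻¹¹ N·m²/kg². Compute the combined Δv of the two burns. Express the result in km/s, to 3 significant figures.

Δv_total ≈ 3.15 km/s

μ = GM = 6.674×10⁻¹¹ × 5.972×10²⁴ = 3.986×10¹⁴ m³/s².
r₁ = 6371 + 303.0 = 6674.0 km = 6.6740×10⁶ m.
r₂ = 6371 + 14920 = 21291 km = 2.1291×10⁷ m.
Transfer ellipse a_t = (r₁ + r₂)/2 = 1.398×10⁷ m.
At r₁: circular v_c1 = √(μ/r₁) = 7728 m/s; transfer-perigee v_p = √[μ(2/r₁ − 1/a_t)] = 9536 m/s.
Δv₁ = v_p − v_c1 = 1808 m/s.
At r₂: circular v_c2 = √(μ/r₂) = 4327 m/s; transfer-apogee v_a = √[μ(2/r₂ − 1/a_t)] = 2989 m/s.
Δv₂ = v_c2 − v_a = 1337 m/s.
Total Δv = Δv₁ + Δv₂ = 3146 m/s = 3.146 km/s.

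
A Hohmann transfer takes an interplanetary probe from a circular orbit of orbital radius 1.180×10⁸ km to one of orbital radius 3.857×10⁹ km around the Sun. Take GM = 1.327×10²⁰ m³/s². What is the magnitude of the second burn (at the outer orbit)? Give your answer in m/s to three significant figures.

Δv ≈ 4440 m/s

r₁ = 1.180×10⁸ km = 1.180×10¹¹ m.
r₂ = 3.857×10⁹ km = 3.857×10¹² m.
Transfer ellipse a_t = (r₁ + r₂)/2 = 1.988×10¹² m.
At r₁: circular v_c1 = √(μ/r₁) = 33530 m/s; transfer-perihelion v_p = √[μ(2/r₁ − 1/a_t)] = 46720 m/s.
At r₂: circular v_c2 = √(μ/r₂) = 5866 m/s; transfer-aphelion v_a = √[μ(2/r₂ − 1/a_t)] = 1429 m/s.
Δv₂ = v_c2 − v_a = 4436 m/s.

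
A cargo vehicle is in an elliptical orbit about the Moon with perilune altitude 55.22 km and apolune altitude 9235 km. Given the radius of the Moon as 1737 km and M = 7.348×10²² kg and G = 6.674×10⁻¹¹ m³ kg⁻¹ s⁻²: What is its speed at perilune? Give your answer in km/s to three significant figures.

v ≈ 2.17 km/s

μ = GM = 6.674×10⁻¹¹ × 7.348×10²² = 4.904×10¹² m³/s².
r_p = 1737 + 55.22 = 1792.2 km = 1.7922×10⁶ m.
r_a = 1737 + 9235 = 10972 km = 1.0972×10⁷ m.
Semi-major axis a = (r_p + r_a)/2 = 6382.1 km = 6.382×10⁶ m.
Vis-viva: v² = μ(2/r − 1/a) = 4.904×10¹² × (1.116×10⁻⁶ − 1.567×10⁻⁷) = 4.704×10⁶ m²/s².
v = 2169 m/s = 2.169 km/s.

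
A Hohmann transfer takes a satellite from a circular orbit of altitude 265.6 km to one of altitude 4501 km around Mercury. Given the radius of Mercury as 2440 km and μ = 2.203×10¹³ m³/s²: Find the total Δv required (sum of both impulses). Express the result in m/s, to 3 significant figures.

r₁ = 2440 + 265.6 = 2705.6 km = 2.7056×10⁶ m.
r₂ = 2440 + 4501 = 6941.0 km = 6.9410×10⁶ m.
Transfer ellipse a_t = (r₁ + r₂)/2 = 4.823×10⁶ m.
At r₁: circular v_c1 = √(μ/r₁) = 2853 m/s; transfer-periherm v_p = √[μ(2/r₁ − 1/a_t)] = 3423 m/s.
Δv₁ = v_p − v_c1 = 569.6 m/s.
At r₂: circular v_c2 = √(μ/r₂) = 1782 m/s; transfer-apoherm v_a = √[μ(2/r₂ − 1/a_t)] = 1334 m/s.
Δv₂ = v_c2 − v_a = 447.2 m/s.
Total Δv = Δv₁ + Δv₂ = 1017 m/s.

Δv_total ≈ 1020 m/s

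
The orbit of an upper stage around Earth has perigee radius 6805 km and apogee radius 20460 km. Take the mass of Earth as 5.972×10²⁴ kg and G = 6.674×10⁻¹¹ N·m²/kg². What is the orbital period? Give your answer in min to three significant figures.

μ = GM = 6.674×10⁻¹¹ × 5.972×10²⁴ = 3.986×10¹⁴ m³/s².
Semi-major axis a = (r_p + r_a)/2 = (6805.0 + 20460)/2 = 13632 km = 1.363×10⁷ m.
By Kepler's third law T = 2π√(a³/μ) = 2π × 2.521×10³ = 1.584×10⁴ s.
= 264.0 min.

T ≈ 264 min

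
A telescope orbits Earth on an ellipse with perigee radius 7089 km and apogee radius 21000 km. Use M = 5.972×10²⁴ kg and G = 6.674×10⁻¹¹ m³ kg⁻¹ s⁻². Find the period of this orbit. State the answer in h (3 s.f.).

μ = GM = 6.674×10⁻¹¹ × 5.972×10²⁴ = 3.986×10¹⁴ m³/s².
Semi-major axis a = (r_p + r_a)/2 = (7089.0 + 21000)/2 = 14044 km = 1.404×10⁷ m.
By Kepler's third law T = 2π√(a³/μ) = 2π × 2.636×10³ = 1.656×10⁴ s.
= 4.601 h.

T ≈ 4.60 h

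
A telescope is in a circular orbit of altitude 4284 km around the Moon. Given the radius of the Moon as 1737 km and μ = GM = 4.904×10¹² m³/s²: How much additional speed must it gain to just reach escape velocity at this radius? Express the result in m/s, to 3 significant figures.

r = 1737 + 4284 = 6021.0 km = 6.0210×10⁶ m.
Circular speed v_c = √(μ/r) = 902.5 m/s.
Escape speed v_esc = √(2μ/r) = √2 × v_c = 1276 m/s.
Δv = v_esc − v_c = 373.8 m/s.

Δv ≈ 374 m/s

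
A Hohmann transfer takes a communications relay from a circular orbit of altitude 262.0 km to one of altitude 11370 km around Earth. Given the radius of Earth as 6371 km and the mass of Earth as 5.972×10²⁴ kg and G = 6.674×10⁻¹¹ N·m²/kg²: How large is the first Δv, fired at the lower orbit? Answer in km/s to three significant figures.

Δv ≈ 1.60 km/s

μ = GM = 6.674×10⁻¹¹ × 5.972×10²⁴ = 3.986×10¹⁴ m³/s².
r₁ = 6371 + 262.0 = 6633.0 km = 6.6330×10⁶ m.
r₂ = 6371 + 11370 = 17741 km = 1.7741×10⁷ m.
Transfer ellipse a_t = (r₁ + r₂)/2 = 1.219×10⁷ m.
At r₁: circular v_c1 = √(μ/r₁) = 7752 m/s; transfer-perigee v_p = √[μ(2/r₁ − 1/a_t)] = 9353 m/s.
Δv₁ = v_p − v_c1 = 1601 m/s.
= 1.601 km/s.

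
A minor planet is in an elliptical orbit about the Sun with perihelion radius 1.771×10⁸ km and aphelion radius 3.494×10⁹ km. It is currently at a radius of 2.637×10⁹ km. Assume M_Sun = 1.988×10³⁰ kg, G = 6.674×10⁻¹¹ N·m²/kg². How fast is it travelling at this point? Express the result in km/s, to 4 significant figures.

v ≈ 5.324 km/s

μ = GM = 6.674×10⁻¹¹ × 1.988×10³⁰ = 1.327×10²⁰ m³/s².
Semi-major axis a = (r_p + r_a)/2 = 1.8356×10⁹ km = 1.836×10¹² m.
Vis-viva: v² = μ(2/r − 1/a) = 1.327×10²⁰ × (7.584×10⁻¹³ − 5.448×10⁻¹³) = 2.835×10⁷ m²/s².
v = 5324 m/s = 5.324 km/s.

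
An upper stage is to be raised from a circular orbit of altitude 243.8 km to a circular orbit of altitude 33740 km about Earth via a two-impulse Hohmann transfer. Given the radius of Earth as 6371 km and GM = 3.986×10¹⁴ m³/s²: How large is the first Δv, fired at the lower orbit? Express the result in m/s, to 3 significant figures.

Δv ≈ 2410 m/s

r₁ = 6371 + 243.8 = 6614.8 km = 6.6148×10⁶ m.
r₂ = 6371 + 33740 = 40111 km = 4.0111×10⁷ m.
Transfer ellipse a_t = (r₁ + r₂)/2 = 2.336×10⁷ m.
At r₁: circular v_c1 = √(μ/r₁) = 7763 m/s; transfer-perigee v_p = √[μ(2/r₁ − 1/a_t)] = 10170 m/s.
Δv₁ = v_p − v_c1 = 2409 m/s.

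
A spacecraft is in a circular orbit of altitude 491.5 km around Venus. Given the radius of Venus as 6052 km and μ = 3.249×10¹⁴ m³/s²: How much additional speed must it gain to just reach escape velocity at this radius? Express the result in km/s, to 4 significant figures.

Δv ≈ 2.919 km/s

r = 6052 + 491.5 = 6543.5 km = 6.5435×10⁶ m.
Circular speed v_c = √(μ/r) = 7046 m/s.
Escape speed v_esc = √(2μ/r) = √2 × v_c = 9965 m/s.
Δv = v_esc − v_c = 2919 m/s = 2.919 km/s.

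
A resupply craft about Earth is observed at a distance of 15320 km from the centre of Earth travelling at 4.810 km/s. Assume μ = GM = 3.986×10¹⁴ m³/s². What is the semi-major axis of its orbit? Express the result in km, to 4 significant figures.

a ≈ 13790 km

r = 1.532×10⁷ m.
Specific orbital energy ε = v²/2 − μ/r = (4810)²/2 − 3.986×10¹⁴/1.532×10⁷ = -1.445×10⁷ J/kg.
Since ε = −μ/(2a), a = −μ/(2ε) = 1.379×10⁷ m = 13792 km.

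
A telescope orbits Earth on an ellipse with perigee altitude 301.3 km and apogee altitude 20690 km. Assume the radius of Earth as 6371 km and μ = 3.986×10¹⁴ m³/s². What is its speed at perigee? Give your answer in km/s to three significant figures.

r_p = 6371 + 301.3 = 6672.3 km = 6.6723×10⁶ m.
r_a = 6371 + 20690 = 27061 km = 2.7061×10⁷ m.
Semi-major axis a = (r_p + r_a)/2 = 16867 km = 1.687×10⁷ m.
Vis-viva: v² = μ(2/r − 1/a) = 3.986×10¹⁴ × (2.997×10⁻⁷ − 5.929×10⁻⁸) = 9.585×10⁷ m²/s².
v = 9790 m/s = 9.790 km/s.

v ≈ 9.79 km/s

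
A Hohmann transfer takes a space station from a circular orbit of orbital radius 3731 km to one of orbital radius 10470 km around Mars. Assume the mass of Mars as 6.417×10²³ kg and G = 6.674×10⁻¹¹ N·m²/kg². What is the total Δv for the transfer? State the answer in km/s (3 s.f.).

μ = GM = 6.674×10⁻¹¹ × 6.417×10²³ = 4.283×10¹³ m³/s².
r₁ = 3731 km = 3.731×10⁶ m.
r₂ = 10470 km = 1.047×10⁷ m.
Transfer ellipse a_t = (r₁ + r₂)/2 = 7.100×10⁶ m.
At r₁: circular v_c1 = √(μ/r₁) = 3388 m/s; transfer-periapsis v_p = √[μ(2/r₁ − 1/a_t)] = 4114 m/s.
Δv₁ = v_p − v_c1 = 726.1 m/s.
At r₂: circular v_c2 = √(μ/r₂) = 2022 m/s; transfer-apoapsis v_a = √[μ(2/r₂ − 1/a_t)] = 1466 m/s.
Δv₂ = v_c2 − v_a = 556.4 m/s.
Total Δv = Δv₁ + Δv₂ = 1283 m/s = 1.283 km/s.

Δv_total ≈ 1.28 km/s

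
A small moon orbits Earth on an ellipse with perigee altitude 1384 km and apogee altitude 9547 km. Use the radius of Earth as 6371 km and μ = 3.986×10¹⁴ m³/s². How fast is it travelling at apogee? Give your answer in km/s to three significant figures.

v ≈ 4.05 km/s

r_p = 6371 + 1384 = 7755.0 km = 7.7550×10⁶ m.
r_a = 6371 + 9547 = 15918 km = 1.5918×10⁷ m.
Semi-major axis a = (r_p + r_a)/2 = 11836 km = 1.184×10⁷ m.
Vis-viva: v² = μ(2/r − 1/a) = 3.986×10¹⁴ × (1.256×10⁻⁷ − 8.448×10⁻⁸) = 1.641×10⁷ m²/s².
v = 4050 m/s = 4.050 km/s.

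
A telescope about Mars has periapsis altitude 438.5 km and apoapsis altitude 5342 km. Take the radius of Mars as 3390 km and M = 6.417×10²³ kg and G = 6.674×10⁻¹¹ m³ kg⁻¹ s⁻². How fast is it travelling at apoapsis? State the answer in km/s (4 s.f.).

μ = GM = 6.674×10⁻¹¹ × 6.417×10²³ = 4.283×10¹³ m³/s².
r_p = 3390 + 438.5 = 3828.5 km = 3.8285×10⁶ m.
r_a = 3390 + 5342 = 8732.0 km = 8.7320×10⁶ m.
Semi-major axis a = (r_p + r_a)/2 = 6280.2 km = 6.280×10⁶ m.
Vis-viva: v² = μ(2/r − 1/a) = 4.283×10¹³ × (2.290×10⁻⁷ − 1.592×10⁻⁷) = 2.990×10⁶ m²/s².
v = 1729 m/s = 1.729 km/s.

v ≈ 1.729 km/s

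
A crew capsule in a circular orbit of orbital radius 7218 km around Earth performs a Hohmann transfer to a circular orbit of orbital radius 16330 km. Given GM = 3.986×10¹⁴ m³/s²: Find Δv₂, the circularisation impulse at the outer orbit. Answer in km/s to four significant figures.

Δv ≈ 1.072 km/s

r₁ = 7218 km = 7.218×10⁶ m.
r₂ = 16330 km = 1.633×10⁷ m.
Transfer ellipse a_t = (r₁ + r₂)/2 = 1.177×10⁷ m.
At r₁: circular v_c1 = √(μ/r₁) = 7431 m/s; transfer-perigee v_p = √[μ(2/r₁ − 1/a_t)] = 8752 m/s.
At r₂: circular v_c2 = √(μ/r₂) = 4941 m/s; transfer-apogee v_a = √[μ(2/r₂ − 1/a_t)] = 3868 m/s.
Δv₂ = v_c2 − v_a = 1072 m/s.
= 1.072 km/s.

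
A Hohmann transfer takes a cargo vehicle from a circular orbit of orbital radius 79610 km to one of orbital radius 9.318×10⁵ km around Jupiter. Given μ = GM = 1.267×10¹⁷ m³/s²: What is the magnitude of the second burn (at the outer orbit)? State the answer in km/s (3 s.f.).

r₁ = 79610 km = 7.961×10⁷ m.
r₂ = 9.318×10⁵ km = 9.318×10⁸ m.
Transfer ellipse a_t = (r₁ + r₂)/2 = 5.057×10⁸ m.
At r₁: circular v_c1 = √(μ/r₁) = 39890 m/s; transfer-perijove v_p = √[μ(2/r₁ − 1/a_t)] = 54150 m/s.
At r₂: circular v_c2 = √(μ/r₂) = 11660 m/s; transfer-apojove v_a = √[μ(2/r₂ − 1/a_t)] = 4627 m/s.
Δv₂ = v_c2 − v_a = 7034 m/s.
= 7.034 km/s.

Δv ≈ 7.03 km/s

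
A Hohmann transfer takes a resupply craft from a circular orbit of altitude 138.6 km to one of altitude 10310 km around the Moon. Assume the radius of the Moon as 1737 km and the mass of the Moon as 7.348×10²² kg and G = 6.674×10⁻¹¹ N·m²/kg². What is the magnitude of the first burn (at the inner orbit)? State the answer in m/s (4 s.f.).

Δv ≈ 510.2 m/s

μ = GM = 6.674×10⁻¹¹ × 7.348×10²² = 4.904×10¹² m³/s².
r₁ = 1737 + 138.6 = 1875.6 km = 1.8756×10⁶ m.
r₂ = 1737 + 10310 = 12047 km = 1.2047×10⁷ m.
Transfer ellipse a_t = (r₁ + r₂)/2 = 6.961×10⁶ m.
At r₁: circular v_c1 = √(μ/r₁) = 1617 m/s; transfer-perilune v_p = √[μ(2/r₁ − 1/a_t)] = 2127 m/s.
Δv₁ = v_p − v_c1 = 510.2 m/s.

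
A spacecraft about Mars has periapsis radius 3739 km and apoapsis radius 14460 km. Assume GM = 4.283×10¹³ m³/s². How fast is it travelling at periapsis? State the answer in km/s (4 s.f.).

v ≈ 4.266 km/s

Semi-major axis a = (r_p + r_a)/2 = 9099.5 km = 9.100×10⁶ m.
Vis-viva: v² = μ(2/r − 1/a) = 4.283×10¹³ × (5.349×10⁻⁷ − 1.099×10⁻⁷) = 1.820×10⁷ m²/s².
v = 4266 m/s = 4.266 km/s.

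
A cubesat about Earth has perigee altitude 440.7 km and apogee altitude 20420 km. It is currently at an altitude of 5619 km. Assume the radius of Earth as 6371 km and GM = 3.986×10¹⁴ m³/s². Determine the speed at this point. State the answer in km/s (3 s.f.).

v ≈ 6.54 km/s

r_p = 6371 + 440.7 = 6811.7 km = 6.8117×10⁶ m.
r_a = 6371 + 20420 = 26791 km = 2.6791×10⁷ m.
r = 6371 + 5619 = 11990 km = 1.199×10⁷ m.
Semi-major axis a = (r_p + r_a)/2 = 16801 km = 1.680×10⁷ m.
Vis-viva: v² = μ(2/r − 1/a) = 3.986×10¹⁴ × (1.668×10⁻⁷ − 5.952×10⁻⁸) = 4.276×10⁷ m²/s².
v = 6539 m/s = 6.539 km/s.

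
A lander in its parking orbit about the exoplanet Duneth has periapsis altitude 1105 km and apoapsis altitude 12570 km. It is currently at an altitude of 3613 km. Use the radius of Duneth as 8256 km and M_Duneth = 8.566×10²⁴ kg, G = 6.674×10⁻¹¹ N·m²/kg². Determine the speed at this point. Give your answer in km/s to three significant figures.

v ≈ 7.65 km/s

μ = GM = 6.674×10⁻¹¹ × 8.566×10²⁴ = 5.717×10¹⁴ m³/s².
r_p = 8256 + 1105 = 9361.0 km = 9.3610×10⁶ m.
r_a = 8256 + 12570 = 20826 km = 2.0826×10⁷ m.
r = 8256 + 3613 = 11869 km = 1.187×10⁷ m.
Semi-major axis a = (r_p + r_a)/2 = 15094 km = 1.509×10⁷ m.
Vis-viva: v² = μ(2/r − 1/a) = 5.717×10¹⁴ × (1.685×10⁻⁷ − 6.625×10⁻⁸) = 5.846×10⁷ m²/s².
v = 7646 m/s = 7.646 km/s.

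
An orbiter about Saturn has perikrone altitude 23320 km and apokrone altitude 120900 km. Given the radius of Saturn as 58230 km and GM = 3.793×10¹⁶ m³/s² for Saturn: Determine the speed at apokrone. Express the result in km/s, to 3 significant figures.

v ≈ 11.5 km/s

r_p = 58230 + 23320 = 81550 km = 8.1550×10⁷ m.
r_a = 58230 + 120900 = 179130 km = 1.7913×10⁸ m.
Semi-major axis a = (r_p + r_a)/2 = 1.3034×10⁵ km = 1.303×10⁸ m.
Vis-viva: v² = μ(2/r − 1/a) = 3.793×10¹⁶ × (1.117×10⁻⁸ − 7.672×10⁻⁹) = 1.325×10⁸ m²/s².
v = 11510 m/s = 11.51 km/s.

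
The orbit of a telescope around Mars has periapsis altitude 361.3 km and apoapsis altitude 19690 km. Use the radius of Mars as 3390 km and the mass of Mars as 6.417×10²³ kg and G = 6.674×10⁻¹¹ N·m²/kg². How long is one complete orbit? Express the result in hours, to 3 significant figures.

T ≈ 13.1 hours

μ = GM = 6.674×10⁻¹¹ × 6.417×10²³ = 4.283×10¹³ m³/s².
r_p = 3390 + 361.3 = 3751.3 km = 3.7513×10⁶ m.
r_a = 3390 + 19690 = 23080 km = 2.3080×10⁷ m.
Semi-major axis a = (r_p + r_a)/2 = (3751.3 + 23080)/2 = 13416 km = 1.342×10⁷ m.
By Kepler's third law T = 2π√(a³/μ) = 2π × 7.509×10³ = 4.718×10⁴ s.
= 13.10 hours.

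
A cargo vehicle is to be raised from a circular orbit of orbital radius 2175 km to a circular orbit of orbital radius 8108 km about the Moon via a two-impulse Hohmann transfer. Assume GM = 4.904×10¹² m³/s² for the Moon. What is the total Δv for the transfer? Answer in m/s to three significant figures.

Δv_total ≈ 656 m/s

r₁ = 2175 km = 2.175×10⁶ m.
r₂ = 8108 km = 8.108×10⁶ m.
Transfer ellipse a_t = (r₁ + r₂)/2 = 5.142×10⁶ m.
At r₁: circular v_c1 = √(μ/r₁) = 1502 m/s; transfer-perilune v_p = √[μ(2/r₁ − 1/a_t)] = 1886 m/s.
Δv₁ = v_p − v_c1 = 384.1 m/s.
At r₂: circular v_c2 = √(μ/r₂) = 777.7 m/s; transfer-apolune v_a = √[μ(2/r₂ − 1/a_t)] = 505.8 m/s.
Δv₂ = v_c2 − v_a = 271.9 m/s.
Total Δv = Δv₁ + Δv₂ = 655.9 m/s.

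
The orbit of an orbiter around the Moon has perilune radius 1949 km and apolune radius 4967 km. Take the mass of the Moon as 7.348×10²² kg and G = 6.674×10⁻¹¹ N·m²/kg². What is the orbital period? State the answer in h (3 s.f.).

μ = GM = 6.674×10⁻¹¹ × 7.348×10²² = 4.904×10¹² m³/s².
Semi-major axis a = (r_p + r_a)/2 = (1949.0 + 4967.0)/2 = 3458.0 km = 3.458×10⁶ m.
By Kepler's third law T = 2π√(a³/μ) = 2π × 2.904×10³ = 1.824×10⁴ s.
= 5.068 h.

T ≈ 5.07 h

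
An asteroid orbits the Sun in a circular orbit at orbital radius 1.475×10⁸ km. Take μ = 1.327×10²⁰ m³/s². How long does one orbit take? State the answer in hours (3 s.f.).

T ≈ 8580 hours

r = 1.475×10⁸ km = 1.475×10¹¹ m.
Kepler's third law: T = 2π√(r³/μ) = 2π√((1.475×10¹¹)³ / 1.327×10²⁰).
r³/μ = 2.418×10¹³ s², so T = 2π × 4.918×10⁶ = 3.090×10⁷ s.
Converting: 3.090×10⁷ s ÷ 3600 = 8583 hours.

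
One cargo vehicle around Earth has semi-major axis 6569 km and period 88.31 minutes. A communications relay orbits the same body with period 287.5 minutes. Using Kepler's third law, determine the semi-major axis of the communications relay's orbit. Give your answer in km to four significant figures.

a₂ ≈ 14430 km

Kepler's third law: a³ ∝ T², so a₂ = a₁ (T₂/T₁)^(2/3).
T₂/T₁ = 3.256, (T₂/T₁)^(2/3) = 2.197.
a₂ = 6569 × 2.197 = 14430 km.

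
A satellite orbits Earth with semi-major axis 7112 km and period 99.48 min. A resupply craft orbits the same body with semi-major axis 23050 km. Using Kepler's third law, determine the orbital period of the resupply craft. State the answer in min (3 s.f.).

T₂ ≈ 580 min

Kepler's third law: T² ∝ a³, so T₂ = T₁ (a₂/a₁)^(3/2).
a₂/a₁ = 3.241, (a₂/a₁)^(3/2) = 5.835.
T₂ = 99.48 × 5.835 = 580.4 min.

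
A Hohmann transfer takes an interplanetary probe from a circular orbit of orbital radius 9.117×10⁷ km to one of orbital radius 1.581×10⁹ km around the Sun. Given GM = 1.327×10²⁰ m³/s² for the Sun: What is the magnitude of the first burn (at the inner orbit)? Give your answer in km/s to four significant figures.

r₁ = 9.117×10⁷ km = 9.117×10¹⁰ m.
r₂ = 1.581×10⁹ km = 1.581×10¹² m.
Transfer ellipse a_t = (r₁ + r₂)/2 = 8.361×10¹¹ m.
At r₁: circular v_c1 = √(μ/r₁) = 38150 m/s; transfer-perihelion v_p = √[μ(2/r₁ − 1/a_t)] = 52460 m/s.
Δv₁ = v_p − v_c1 = 14310 m/s.
= 14.31 km/s.

Δv ≈ 14.31 km/s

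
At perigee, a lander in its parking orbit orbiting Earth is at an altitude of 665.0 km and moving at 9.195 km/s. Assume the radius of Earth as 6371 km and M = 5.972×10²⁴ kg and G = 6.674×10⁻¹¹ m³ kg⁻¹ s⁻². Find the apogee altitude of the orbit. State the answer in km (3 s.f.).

apogee altitude ≈ 14300 km

μ = GM = 6.674×10⁻¹¹ × 5.972×10²⁴ = 3.986×10¹⁴ m³/s².
r_p = 6371 + 665.0 = 7036.0 km = 7.036×10⁶ m.
Specific energy ε = v²/2 − μ/r = -1.437×10⁷ J/kg, so a = −μ/(2ε) = 1.386×10⁷ m.
The apsides satisfy r_p + r_a = 2a, so the apogee radius is 2a − r_p = 2.069×10⁷ m = 20694 km.
Apogee altitude = 20694 − 6371 = 14323 km.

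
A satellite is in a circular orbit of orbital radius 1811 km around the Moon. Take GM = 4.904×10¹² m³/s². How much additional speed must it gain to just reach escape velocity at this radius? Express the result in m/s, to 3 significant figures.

r = 1811 km = 1.811×10⁶ m.
Circular speed v_c = √(μ/r) = 1646 m/s.
Escape speed v_esc = √(2μ/r) = √2 × v_c = 2327 m/s.
Δv = v_esc − v_c = 681.6 m/s.

Δv ≈ 682 m/s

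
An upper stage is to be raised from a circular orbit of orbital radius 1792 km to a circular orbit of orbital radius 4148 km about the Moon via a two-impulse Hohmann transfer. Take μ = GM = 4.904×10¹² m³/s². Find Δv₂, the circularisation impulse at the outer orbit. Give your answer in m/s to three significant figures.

r₁ = 1792 km = 1.792×10⁶ m.
r₂ = 4148 km = 4.148×10⁶ m.
Transfer ellipse a_t = (r₁ + r₂)/2 = 2.970×10⁶ m.
At r₁: circular v_c1 = √(μ/r₁) = 1654 m/s; transfer-perilune v_p = √[μ(2/r₁ − 1/a_t)] = 1955 m/s.
At r₂: circular v_c2 = √(μ/r₂) = 1087 m/s; transfer-apolune v_a = √[μ(2/r₂ − 1/a_t)] = 844.6 m/s.
Δv₂ = v_c2 − v_a = 242.7 m/s.

Δv ≈ 243 m/s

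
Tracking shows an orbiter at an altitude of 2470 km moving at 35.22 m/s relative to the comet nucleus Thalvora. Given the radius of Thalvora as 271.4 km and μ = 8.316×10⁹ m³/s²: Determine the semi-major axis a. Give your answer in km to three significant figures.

r = 271.4 + 2470 = 2741.4 km = 2.741×10⁶ m.
Specific orbital energy ε = v²/2 − μ/r = (35.22)²/2 − 8.316×10⁹/2.741×10⁶ = -2.413×10³ J/kg.
Since ε = −μ/(2a), a = −μ/(2ε) = 1.723×10⁶ m = 1723.0 km.

a ≈ 1720 km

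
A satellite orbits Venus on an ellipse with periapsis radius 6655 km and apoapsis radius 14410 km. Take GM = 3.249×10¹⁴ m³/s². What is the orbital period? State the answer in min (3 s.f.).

T ≈ 199 min

Semi-major axis a = (r_p + r_a)/2 = (6655.0 + 14410)/2 = 10532 km = 1.053×10⁷ m.
By Kepler's third law T = 2π√(a³/μ) = 2π × 1.896×10³ = 1.192×10⁴ s.
= 198.6 min.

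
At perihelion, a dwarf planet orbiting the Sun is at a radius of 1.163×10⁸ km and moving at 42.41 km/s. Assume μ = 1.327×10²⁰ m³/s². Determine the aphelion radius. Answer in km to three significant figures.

r_p = 1.163×10¹¹ m.
Specific energy ε = v²/2 − μ/r = -2.417×10⁸ J/kg, so a = −μ/(2ε) = 2.745×10¹¹ m.
The apsides satisfy r_p + r_a = 2a, so the aphelion radius is 2a − r_p = 4.327×10¹¹ m = 4.3270×10⁸ km.

aphelion radius ≈ 4.33×10⁸ km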